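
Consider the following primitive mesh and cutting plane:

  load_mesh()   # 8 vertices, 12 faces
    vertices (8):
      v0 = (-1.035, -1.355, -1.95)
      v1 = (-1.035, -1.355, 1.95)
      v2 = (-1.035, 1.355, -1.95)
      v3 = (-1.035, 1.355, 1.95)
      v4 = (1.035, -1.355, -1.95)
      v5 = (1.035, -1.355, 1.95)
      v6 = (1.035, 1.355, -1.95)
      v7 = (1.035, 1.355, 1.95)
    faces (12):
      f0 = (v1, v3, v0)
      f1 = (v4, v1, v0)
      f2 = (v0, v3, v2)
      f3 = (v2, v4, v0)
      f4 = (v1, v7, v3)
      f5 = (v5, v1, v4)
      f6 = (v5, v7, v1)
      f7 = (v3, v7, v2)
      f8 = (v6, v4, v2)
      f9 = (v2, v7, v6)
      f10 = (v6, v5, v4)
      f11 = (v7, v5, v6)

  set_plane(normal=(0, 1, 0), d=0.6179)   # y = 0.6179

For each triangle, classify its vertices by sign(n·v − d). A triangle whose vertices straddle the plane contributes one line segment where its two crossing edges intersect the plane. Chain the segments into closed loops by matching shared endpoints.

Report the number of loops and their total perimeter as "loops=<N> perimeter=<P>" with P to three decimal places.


Straddling triangles (8 of 12):
  (v1,v3,v0) [-+-] → (-1.035, 0.6179, 1.95)–(-1.035, 0.6179, 0.889229)  len=1.0608
  (v0,v3,v2) [-++] → (-1.035, 0.6179, 0.889229)–(-1.035, 0.6179, -1.95)  len=2.8392
  (v2,v4,v0) [+--] → (-0.471975, 0.6179, -1.95)–(-1.035, 0.6179, -1.95)  len=0.5630
  (v1,v7,v3) [-++] → (0.471975, 0.6179, 1.95)–(-1.035, 0.6179, 1.95)  len=1.5070
  (v5,v7,v1) [-+-] → (1.035, 0.6179, 1.95)–(0.471975, 0.6179, 1.95)  len=0.5630
  (v6,v4,v2) [+-+] → (1.035, 0.6179, -1.95)–(-0.471975, 0.6179, -1.95)  len=1.5070
  (v6,v5,v4) [+--] → (1.035, 0.6179, -0.889229)–(1.035, 0.6179, -1.95)  len=1.0608
  (v7,v5,v6) [+-+] → (1.035, 0.6179, 1.95)–(1.035, 0.6179, -0.889229)  len=2.8392

Chained into 1 loop(s):
  loop 1: 8 segments, perimeter = 11.9400
Total perimeter = 11.940

loops=1 perimeter=11.940


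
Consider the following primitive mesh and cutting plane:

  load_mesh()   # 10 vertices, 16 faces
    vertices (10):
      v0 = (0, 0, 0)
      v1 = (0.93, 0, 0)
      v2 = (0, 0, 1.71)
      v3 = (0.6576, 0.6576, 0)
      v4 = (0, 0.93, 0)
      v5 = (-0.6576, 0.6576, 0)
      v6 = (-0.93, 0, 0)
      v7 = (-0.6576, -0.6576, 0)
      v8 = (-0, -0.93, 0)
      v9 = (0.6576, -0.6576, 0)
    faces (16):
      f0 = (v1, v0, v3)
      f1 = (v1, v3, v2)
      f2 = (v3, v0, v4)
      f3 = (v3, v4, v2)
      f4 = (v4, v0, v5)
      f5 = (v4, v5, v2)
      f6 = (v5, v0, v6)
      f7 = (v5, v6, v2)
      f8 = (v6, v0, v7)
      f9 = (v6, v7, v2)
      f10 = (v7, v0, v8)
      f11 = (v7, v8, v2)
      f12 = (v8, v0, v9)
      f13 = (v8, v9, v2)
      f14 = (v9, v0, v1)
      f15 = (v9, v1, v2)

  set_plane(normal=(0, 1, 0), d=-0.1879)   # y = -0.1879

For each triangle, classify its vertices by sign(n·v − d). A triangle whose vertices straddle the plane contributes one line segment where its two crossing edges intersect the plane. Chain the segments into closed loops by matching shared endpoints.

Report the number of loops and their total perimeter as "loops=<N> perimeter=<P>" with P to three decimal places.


Straddling triangles (8 of 16):
  (v6,v0,v7) [++-] → (-0.1879, -0.1879, 0)–(-0.852166, -0.1879, 0)  len=0.6643
  (v6,v7,v2) [+-+] → (-0.852166, -0.1879, 0)–(-0.1879, -0.1879, 1.22139)  len=1.3903
  (v7,v0,v8) [-+-] → (-0.1879, -0.1879, 0)–(0, -0.1879, 0)  len=0.1879
  (v7,v8,v2) [--+] → (0, -0.1879, 1.36451)–(-0.1879, -0.1879, 1.22139)  len=0.2362
  (v8,v0,v9) [-+-] → (0, -0.1879, 0)–(0.1879, -0.1879, 0)  len=0.1879
  (v8,v9,v2) [--+] → (0.1879, -0.1879, 1.22139)–(0, -0.1879, 1.36451)  len=0.2362
  (v9,v0,v1) [-++] → (0.1879, -0.1879, 0)–(0.852166, -0.1879, 0)  len=0.6643
  (v9,v1,v2) [-++] → (0.852166, -0.1879, 0)–(0.1879, -0.1879, 1.22139)  len=1.3903

Chained into 1 loop(s):
  loop 1: 8 segments, perimeter = 4.9574
Total perimeter = 4.957

loops=1 perimeter=4.957


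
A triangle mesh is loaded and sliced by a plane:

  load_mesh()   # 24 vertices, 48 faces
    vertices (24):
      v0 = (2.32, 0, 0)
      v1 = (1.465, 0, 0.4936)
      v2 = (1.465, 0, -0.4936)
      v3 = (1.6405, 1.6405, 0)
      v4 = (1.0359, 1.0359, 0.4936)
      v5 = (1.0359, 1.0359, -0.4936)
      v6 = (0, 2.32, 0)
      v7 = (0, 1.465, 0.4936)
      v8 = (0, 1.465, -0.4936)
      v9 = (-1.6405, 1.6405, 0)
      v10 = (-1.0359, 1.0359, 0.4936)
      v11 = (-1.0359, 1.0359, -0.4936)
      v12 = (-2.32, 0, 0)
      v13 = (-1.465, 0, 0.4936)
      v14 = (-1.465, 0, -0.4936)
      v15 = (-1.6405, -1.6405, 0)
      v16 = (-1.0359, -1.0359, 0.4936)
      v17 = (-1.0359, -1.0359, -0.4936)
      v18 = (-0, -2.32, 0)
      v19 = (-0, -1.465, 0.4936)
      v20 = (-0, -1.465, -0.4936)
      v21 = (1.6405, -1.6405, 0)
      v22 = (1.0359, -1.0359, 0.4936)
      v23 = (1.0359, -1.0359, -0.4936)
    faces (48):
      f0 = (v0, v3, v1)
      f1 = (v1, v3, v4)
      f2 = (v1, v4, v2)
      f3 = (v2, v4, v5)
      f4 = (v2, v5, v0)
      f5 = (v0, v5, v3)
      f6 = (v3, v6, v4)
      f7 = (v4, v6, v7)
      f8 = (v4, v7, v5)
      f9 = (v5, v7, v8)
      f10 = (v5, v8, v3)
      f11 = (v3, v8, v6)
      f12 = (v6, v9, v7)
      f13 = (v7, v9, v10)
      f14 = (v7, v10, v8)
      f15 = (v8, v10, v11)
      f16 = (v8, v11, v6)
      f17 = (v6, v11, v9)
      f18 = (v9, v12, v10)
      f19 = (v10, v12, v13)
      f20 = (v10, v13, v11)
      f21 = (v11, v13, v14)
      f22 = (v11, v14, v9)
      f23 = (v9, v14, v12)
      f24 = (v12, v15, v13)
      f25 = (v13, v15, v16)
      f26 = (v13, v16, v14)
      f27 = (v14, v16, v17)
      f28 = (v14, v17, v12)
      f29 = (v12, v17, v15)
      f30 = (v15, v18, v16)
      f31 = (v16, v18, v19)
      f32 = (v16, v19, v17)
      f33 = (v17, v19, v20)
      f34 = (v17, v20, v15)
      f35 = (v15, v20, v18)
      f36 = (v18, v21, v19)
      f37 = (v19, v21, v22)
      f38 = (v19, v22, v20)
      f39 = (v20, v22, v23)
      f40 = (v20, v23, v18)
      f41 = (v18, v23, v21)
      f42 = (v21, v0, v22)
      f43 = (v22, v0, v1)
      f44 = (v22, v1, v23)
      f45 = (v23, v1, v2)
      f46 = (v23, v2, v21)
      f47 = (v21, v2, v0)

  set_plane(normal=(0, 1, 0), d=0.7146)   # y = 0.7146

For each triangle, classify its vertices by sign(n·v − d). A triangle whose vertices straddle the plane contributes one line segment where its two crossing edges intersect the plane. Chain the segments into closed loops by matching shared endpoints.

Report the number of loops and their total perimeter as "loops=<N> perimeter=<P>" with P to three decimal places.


loops=2 perimeter=5.923

Straddling triangles (12 of 48):
  (v0,v3,v1) [-+-] → (2.02401, 0.7146, 0)–(1.54145, 0.7146, 0.278588)  len=0.5572
  (v1,v3,v4) [-++] → (1.54145, 0.7146, 0.278588)–(1.16899, 0.7146, 0.4936)  len=0.4301
  (v1,v4,v2) [-+-] → (1.16899, 0.7146, 0.4936)–(1.16899, 0.7146, 0.187405)  len=0.3062
  (v2,v4,v5) [-++] → (1.16899, 0.7146, 0.187405)–(1.16899, 0.7146, -0.4936)  len=0.6810
  (v2,v5,v0) [-+-] → (1.16899, 0.7146, -0.4936)–(1.43418, 0.7146, -0.340503)  len=0.3062
  (v0,v5,v3) [-++] → (1.43418, 0.7146, -0.340503)–(2.02401, 0.7146, 0)  len=0.6811
  (v9,v12,v10) [+-+] → (-2.02401, 0.7146, 0)–(-1.43418, 0.7146, 0.340503)  len=0.6811
  (v10,v12,v13) [+--] → (-1.43418, 0.7146, 0.340503)–(-1.16899, 0.7146, 0.4936)  len=0.3062
  (v10,v13,v11) [+-+] → (-1.16899, 0.7146, 0.4936)–(-1.16899, 0.7146, -0.187405)  len=0.6810
  (v11,v13,v14) [+--] → (-1.16899, 0.7146, -0.187405)–(-1.16899, 0.7146, -0.4936)  len=0.3062
  (v11,v14,v9) [+-+] → (-1.16899, 0.7146, -0.4936)–(-1.54145, 0.7146, -0.278588)  len=0.4301
  (v9,v14,v12) [+--] → (-1.54145, 0.7146, -0.278588)–(-2.02401, 0.7146, 0)  len=0.5572

Chained into 2 loop(s):
  loop 1: 6 segments, perimeter = 2.9617
  loop 2: 6 segments, perimeter = 2.9617
Total perimeter = 5.923


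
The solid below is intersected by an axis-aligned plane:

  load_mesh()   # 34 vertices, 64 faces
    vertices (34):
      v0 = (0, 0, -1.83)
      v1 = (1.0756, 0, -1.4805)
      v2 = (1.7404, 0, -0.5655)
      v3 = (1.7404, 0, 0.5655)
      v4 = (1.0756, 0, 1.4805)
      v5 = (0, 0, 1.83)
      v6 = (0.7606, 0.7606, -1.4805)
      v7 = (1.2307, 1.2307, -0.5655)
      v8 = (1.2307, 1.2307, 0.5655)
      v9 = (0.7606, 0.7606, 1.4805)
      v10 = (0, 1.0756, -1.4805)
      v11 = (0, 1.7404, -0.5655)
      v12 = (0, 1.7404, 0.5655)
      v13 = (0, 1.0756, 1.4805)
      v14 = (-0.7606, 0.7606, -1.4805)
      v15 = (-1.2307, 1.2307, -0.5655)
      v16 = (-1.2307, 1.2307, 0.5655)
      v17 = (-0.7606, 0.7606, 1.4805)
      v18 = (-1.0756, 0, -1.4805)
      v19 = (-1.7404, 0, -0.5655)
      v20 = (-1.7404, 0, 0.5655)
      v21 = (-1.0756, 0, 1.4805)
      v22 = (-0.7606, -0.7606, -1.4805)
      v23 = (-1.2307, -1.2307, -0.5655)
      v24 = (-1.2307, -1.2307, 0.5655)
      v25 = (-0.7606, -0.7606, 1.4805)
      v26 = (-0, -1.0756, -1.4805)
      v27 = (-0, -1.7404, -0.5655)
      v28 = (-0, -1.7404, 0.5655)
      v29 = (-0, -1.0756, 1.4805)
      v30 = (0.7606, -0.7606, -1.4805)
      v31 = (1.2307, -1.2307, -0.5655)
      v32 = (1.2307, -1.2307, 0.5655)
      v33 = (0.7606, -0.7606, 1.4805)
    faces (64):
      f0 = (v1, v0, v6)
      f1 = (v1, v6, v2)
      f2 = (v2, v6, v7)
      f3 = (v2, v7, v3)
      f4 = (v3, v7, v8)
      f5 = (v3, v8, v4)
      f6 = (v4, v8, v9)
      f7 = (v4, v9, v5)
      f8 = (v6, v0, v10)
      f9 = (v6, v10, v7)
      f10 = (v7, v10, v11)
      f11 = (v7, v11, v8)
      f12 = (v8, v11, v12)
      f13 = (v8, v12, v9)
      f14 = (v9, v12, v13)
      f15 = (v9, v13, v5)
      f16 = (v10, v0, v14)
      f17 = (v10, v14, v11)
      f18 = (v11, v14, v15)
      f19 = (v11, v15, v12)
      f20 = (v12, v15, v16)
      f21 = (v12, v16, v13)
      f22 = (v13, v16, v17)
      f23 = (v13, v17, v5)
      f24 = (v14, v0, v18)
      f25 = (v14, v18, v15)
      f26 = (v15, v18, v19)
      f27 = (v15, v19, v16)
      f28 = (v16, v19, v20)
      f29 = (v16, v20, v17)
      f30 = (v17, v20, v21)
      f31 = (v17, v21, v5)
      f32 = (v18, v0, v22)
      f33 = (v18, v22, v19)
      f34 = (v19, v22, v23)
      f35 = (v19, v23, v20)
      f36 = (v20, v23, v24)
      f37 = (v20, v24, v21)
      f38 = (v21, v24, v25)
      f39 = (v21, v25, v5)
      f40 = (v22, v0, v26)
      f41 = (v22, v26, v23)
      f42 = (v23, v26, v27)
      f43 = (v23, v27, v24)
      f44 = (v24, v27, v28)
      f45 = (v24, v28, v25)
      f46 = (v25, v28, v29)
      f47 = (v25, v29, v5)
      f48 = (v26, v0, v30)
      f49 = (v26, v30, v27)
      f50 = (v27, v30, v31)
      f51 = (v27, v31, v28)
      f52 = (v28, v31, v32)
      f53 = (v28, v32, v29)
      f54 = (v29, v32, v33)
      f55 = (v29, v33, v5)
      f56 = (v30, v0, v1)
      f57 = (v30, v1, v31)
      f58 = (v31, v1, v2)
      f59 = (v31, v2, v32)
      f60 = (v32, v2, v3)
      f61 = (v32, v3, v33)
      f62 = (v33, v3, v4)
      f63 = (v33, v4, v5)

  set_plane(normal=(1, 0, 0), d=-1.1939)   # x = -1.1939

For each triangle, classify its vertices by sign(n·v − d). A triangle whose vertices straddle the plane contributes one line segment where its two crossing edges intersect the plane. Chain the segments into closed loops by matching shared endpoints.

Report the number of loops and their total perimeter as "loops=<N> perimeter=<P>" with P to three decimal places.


Straddling triangles (18 of 64):
  (v11,v14,v15) [++-] → (-1.1939, 1.1939, -0.637127)–(-1.1939, 1.24594, -0.5655)  len=0.0885
  (v11,v15,v12) [+-+] → (-1.1939, 1.24594, -0.5655)–(-1.1939, 1.24594, -0.531681)  len=0.0338
  (v12,v15,v16) [+--] → (-1.1939, 1.24594, -0.531681)–(-1.1939, 1.24594, 0.5655)  len=1.0972
  (v12,v16,v13) [+-+] → (-1.1939, 1.24594, 0.5655)–(-1.1939, 1.22606, 0.59286)  len=0.0338
  (v13,v16,v17) [+-+] → (-1.1939, 1.22606, 0.59286)–(-1.1939, 1.1939, 0.637127)  len=0.0547
  (v14,v18,v15) [++-] → (-1.1939, 0.938696, -0.782599)–(-1.1939, 1.1939, -0.637127)  len=0.2938
  (v15,v18,v19) [-+-] → (-1.1939, 0.938696, -0.782599)–(-1.1939, 0, -1.31768)  len=1.0805
  (v16,v20,v17) [--+] → (-1.1939, 0.424237, 1.07586)–(-1.1939, 1.1939, 0.637127)  len=0.8859
  (v17,v20,v21) [+-+] → (-1.1939, 0.424237, 1.07586)–(-1.1939, 0, 1.31768)  len=0.4883
  (v18,v22,v19) [++-] → (-1.1939, -0.424237, -1.07586)–(-1.1939, 0, -1.31768)  len=0.4883
  (v19,v22,v23) [-+-] → (-1.1939, -0.424237, -1.07586)–(-1.1939, -1.1939, -0.637127)  len=0.8859
  (v20,v24,v21) [--+] → (-1.1939, -0.938696, 0.782599)–(-1.1939, 0, 1.31768)  len=1.0805
  (v21,v24,v25) [+-+] → (-1.1939, -0.938696, 0.782599)–(-1.1939, -1.1939, 0.637127)  len=0.2938
  (v22,v26,v23) [++-] → (-1.1939, -1.22606, -0.59286)–(-1.1939, -1.1939, -0.637127)  len=0.0547
  (v23,v26,v27) [-++] → (-1.1939, -1.22606, -0.59286)–(-1.1939, -1.24594, -0.5655)  len=0.0338
  (v23,v27,v24) [-+-] → (-1.1939, -1.24594, -0.5655)–(-1.1939, -1.24594, 0.531681)  len=1.0972
  (v24,v27,v28) [-++] → (-1.1939, -1.24594, 0.531681)–(-1.1939, -1.24594, 0.5655)  len=0.0338
  (v24,v28,v25) [-++] → (-1.1939, -1.24594, 0.5655)–(-1.1939, -1.1939, 0.637127)  len=0.0885

Chained into 1 loop(s):
  loop 1: 18 segments, perimeter = 8.1131
Total perimeter = 8.113

loops=1 perimeter=8.113


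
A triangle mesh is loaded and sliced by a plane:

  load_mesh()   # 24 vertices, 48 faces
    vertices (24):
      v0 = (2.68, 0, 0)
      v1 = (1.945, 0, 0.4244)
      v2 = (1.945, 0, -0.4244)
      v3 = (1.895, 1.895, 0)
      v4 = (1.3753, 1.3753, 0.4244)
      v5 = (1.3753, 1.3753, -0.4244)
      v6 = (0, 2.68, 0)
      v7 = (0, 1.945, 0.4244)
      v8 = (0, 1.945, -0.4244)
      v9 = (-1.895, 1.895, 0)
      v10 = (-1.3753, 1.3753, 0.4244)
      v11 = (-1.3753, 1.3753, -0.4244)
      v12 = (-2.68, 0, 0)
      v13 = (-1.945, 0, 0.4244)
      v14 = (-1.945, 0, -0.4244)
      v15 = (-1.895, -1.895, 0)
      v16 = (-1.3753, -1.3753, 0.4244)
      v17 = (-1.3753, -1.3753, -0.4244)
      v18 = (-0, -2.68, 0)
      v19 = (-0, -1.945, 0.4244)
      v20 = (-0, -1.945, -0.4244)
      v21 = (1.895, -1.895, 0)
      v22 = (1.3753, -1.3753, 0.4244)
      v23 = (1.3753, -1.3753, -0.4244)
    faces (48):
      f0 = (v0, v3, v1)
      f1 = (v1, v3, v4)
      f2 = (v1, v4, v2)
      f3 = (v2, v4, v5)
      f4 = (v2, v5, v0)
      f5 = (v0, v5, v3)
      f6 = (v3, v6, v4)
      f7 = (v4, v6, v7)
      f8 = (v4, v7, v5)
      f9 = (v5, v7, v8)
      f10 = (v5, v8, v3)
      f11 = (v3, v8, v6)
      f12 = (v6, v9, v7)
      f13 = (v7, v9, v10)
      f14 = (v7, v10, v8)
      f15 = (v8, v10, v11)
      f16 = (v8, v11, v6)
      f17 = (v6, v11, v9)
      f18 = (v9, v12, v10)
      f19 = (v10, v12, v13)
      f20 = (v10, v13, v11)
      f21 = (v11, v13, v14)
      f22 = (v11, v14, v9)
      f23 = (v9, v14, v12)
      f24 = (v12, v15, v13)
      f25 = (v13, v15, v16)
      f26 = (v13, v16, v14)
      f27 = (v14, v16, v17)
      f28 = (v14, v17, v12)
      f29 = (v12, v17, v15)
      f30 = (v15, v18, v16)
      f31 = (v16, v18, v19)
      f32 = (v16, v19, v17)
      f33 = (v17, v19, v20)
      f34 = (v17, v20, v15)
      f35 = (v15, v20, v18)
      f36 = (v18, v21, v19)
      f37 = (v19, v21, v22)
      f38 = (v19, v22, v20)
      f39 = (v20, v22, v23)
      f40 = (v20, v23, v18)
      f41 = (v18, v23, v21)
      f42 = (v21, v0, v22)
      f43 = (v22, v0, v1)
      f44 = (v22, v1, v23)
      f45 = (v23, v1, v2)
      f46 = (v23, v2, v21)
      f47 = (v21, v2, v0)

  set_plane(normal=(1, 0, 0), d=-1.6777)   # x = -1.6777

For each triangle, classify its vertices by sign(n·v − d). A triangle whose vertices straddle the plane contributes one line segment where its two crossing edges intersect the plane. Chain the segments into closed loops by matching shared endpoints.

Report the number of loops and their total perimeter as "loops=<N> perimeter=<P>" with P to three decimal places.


Straddling triangles (16 of 48):
  (v6,v9,v7) [+-+] → (-1.6777, 1.98502, 0)–(-1.6777, 1.90073, 0.048666)  len=0.0973
  (v7,v9,v10) [+-+] → (-1.6777, 1.90073, 0.048666)–(-1.6777, 1.6777, 0.177453)  len=0.2575
  (v6,v11,v9) [++-] → (-1.6777, 1.6777, -0.177453)–(-1.6777, 1.98502, 0)  len=0.3549
  (v9,v12,v10) [--+] → (-1.6777, 1.05654, 0.326034)–(-1.6777, 1.6777, 0.177453)  len=0.6387
  (v10,v12,v13) [+--] → (-1.6777, 1.05654, 0.326034)–(-1.6777, 0.645283, 0.4244)  len=0.4229
  (v10,v13,v11) [+-+] → (-1.6777, 0.645283, 0.4244)–(-1.6777, 0.645283, 0.0261479)  len=0.3983
  (v11,v13,v14) [+--] → (-1.6777, 0.645283, 0.0261479)–(-1.6777, 0.645283, -0.4244)  len=0.4505
  (v11,v14,v9) [+--] → (-1.6777, 0.645283, -0.4244)–(-1.6777, 1.6777, -0.177453)  len=1.0615
  (v13,v15,v16) [--+] → (-1.6777, -1.6777, 0.177453)–(-1.6777, -0.645283, 0.4244)  len=1.0615
  (v13,v16,v14) [-+-] → (-1.6777, -0.645283, 0.4244)–(-1.6777, -0.645283, -0.0261479)  len=0.4505
  (v14,v16,v17) [-++] → (-1.6777, -0.645283, -0.0261479)–(-1.6777, -0.645283, -0.4244)  len=0.3983
  (v14,v17,v12) [-+-] → (-1.6777, -0.645283, -0.4244)–(-1.6777, -1.05654, -0.326034)  len=0.4229
  (v12,v17,v15) [-+-] → (-1.6777, -1.05654, -0.326034)–(-1.6777, -1.6777, -0.177453)  len=0.6387
  (v15,v18,v16) [-++] → (-1.6777, -1.98502, 0)–(-1.6777, -1.6777, 0.177453)  len=0.3549
  (v17,v20,v15) [++-] → (-1.6777, -1.90073, -0.048666)–(-1.6777, -1.6777, -0.177453)  len=0.2575
  (v15,v20,v18) [-++] → (-1.6777, -1.90073, -0.048666)–(-1.6777, -1.98502, 0)  len=0.0973

Chained into 2 loop(s):
  loop 1: 8 segments, perimeter = 3.6816
  loop 2: 8 segments, perimeter = 3.6816
Total perimeter = 7.363

loops=2 perimeter=7.363


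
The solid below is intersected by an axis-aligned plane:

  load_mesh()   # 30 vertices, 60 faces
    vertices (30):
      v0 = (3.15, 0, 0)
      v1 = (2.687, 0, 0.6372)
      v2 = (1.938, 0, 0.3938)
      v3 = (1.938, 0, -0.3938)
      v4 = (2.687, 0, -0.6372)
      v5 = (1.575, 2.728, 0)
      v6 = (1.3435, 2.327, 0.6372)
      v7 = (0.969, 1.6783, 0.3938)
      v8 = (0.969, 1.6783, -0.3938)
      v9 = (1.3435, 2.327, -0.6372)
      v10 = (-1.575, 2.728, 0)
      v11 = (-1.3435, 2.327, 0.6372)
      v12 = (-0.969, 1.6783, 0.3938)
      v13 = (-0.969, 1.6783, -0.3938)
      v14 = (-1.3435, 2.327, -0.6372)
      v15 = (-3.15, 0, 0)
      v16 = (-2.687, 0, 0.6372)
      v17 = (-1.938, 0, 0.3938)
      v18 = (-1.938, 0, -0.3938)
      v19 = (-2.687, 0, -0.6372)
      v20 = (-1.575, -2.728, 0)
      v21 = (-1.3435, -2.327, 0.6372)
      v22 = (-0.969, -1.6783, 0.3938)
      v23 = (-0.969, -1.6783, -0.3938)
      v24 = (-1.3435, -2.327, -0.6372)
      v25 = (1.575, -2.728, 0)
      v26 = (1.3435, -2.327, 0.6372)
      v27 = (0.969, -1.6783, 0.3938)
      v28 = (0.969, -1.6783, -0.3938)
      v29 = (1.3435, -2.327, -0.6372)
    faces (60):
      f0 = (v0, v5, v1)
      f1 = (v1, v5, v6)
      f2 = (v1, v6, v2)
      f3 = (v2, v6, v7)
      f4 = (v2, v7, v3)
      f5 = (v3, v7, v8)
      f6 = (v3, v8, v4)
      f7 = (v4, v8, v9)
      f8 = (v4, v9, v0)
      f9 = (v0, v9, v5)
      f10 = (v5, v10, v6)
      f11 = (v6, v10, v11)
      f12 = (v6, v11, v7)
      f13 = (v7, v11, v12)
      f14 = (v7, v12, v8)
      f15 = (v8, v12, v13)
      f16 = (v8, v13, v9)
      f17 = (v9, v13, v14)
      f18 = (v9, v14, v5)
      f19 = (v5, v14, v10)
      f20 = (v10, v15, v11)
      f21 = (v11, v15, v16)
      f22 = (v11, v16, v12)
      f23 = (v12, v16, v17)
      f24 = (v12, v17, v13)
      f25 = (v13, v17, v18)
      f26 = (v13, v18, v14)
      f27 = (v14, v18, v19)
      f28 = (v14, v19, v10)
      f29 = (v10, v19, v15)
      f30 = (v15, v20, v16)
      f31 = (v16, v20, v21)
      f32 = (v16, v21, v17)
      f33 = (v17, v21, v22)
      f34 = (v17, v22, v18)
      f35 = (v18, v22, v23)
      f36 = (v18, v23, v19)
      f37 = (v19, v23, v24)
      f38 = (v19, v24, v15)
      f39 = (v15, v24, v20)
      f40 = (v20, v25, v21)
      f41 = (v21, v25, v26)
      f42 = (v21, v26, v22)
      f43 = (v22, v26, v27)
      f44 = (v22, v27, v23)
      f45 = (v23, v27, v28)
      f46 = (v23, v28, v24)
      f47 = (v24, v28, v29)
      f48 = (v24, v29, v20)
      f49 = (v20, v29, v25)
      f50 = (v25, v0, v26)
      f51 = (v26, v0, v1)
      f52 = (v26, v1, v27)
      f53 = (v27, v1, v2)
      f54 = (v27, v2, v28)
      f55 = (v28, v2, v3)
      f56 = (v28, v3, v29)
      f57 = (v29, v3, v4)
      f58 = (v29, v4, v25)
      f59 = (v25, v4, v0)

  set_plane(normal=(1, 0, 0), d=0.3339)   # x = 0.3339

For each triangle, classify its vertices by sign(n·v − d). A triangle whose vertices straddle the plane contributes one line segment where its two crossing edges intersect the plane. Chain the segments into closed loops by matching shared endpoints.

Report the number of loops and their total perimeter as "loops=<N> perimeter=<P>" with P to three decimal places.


Straddling triangles (20 of 60):
  (v5,v10,v6) [+-+] → (0.3339, 2.728, 0)–(0.3339, 2.46572, 0.416773)  len=0.4924
  (v6,v10,v11) [+--] → (0.3339, 2.46572, 0.416773)–(0.3339, 2.327, 0.6372)  len=0.2604
  (v6,v11,v7) [+-+] → (0.3339, 2.327, 0.6372)–(0.3339, 1.85646, 0.460647)  len=0.5026
  (v7,v11,v12) [+--] → (0.3339, 1.85646, 0.460647)–(0.3339, 1.6783, 0.3938)  len=0.1903
  (v7,v12,v8) [+-+] → (0.3339, 1.6783, 0.3938)–(0.3339, 1.6783, -0.135696)  len=0.5295
  (v8,v12,v13) [+--] → (0.3339, 1.6783, -0.135696)–(0.3339, 1.6783, -0.3938)  len=0.2581
  (v8,v13,v9) [+-+] → (0.3339, 1.6783, -0.3938)–(0.3339, 2.04379, -0.530936)  len=0.3904
  (v9,v13,v14) [+--] → (0.3339, 2.04379, -0.530936)–(0.3339, 2.327, -0.6372)  len=0.3025
  (v9,v14,v5) [+-+] → (0.3339, 2.327, -0.6372)–(0.3339, 2.55747, -0.270971)  len=0.4327
  (v5,v14,v10) [+--] → (0.3339, 2.55747, -0.270971)–(0.3339, 2.728, 0)  len=0.3202
  (v20,v25,v21) [-+-] → (0.3339, -2.728, 0)–(0.3339, -2.55747, 0.270971)  len=0.3202
  (v21,v25,v26) [-++] → (0.3339, -2.55747, 0.270971)–(0.3339, -2.327, 0.6372)  len=0.4327
  (v21,v26,v22) [-+-] → (0.3339, -2.327, 0.6372)–(0.3339, -2.04379, 0.530936)  len=0.3025
  (v22,v26,v27) [-++] → (0.3339, -2.04379, 0.530936)–(0.3339, -1.6783, 0.3938)  len=0.3904
  (v22,v27,v23) [-+-] → (0.3339, -1.6783, 0.3938)–(0.3339, -1.6783, 0.135696)  len=0.2581
  (v23,v27,v28) [-++] → (0.3339, -1.6783, 0.135696)–(0.3339, -1.6783, -0.3938)  len=0.5295
  (v23,v28,v24) [-+-] → (0.3339, -1.6783, -0.3938)–(0.3339, -1.85646, -0.460647)  len=0.1903
  (v24,v28,v29) [-++] → (0.3339, -1.85646, -0.460647)–(0.3339, -2.327, -0.6372)  len=0.5026
  (v24,v29,v20) [-+-] → (0.3339, -2.327, -0.6372)–(0.3339, -2.46572, -0.416773)  len=0.2604
  (v20,v29,v25) [-++] → (0.3339, -2.46572, -0.416773)–(0.3339, -2.728, 0)  len=0.4924

Chained into 2 loop(s):
  loop 1: 10 segments, perimeter = 3.6791
  loop 2: 10 segments, perimeter = 3.6791
Total perimeter = 7.358

loops=2 perimeter=7.358


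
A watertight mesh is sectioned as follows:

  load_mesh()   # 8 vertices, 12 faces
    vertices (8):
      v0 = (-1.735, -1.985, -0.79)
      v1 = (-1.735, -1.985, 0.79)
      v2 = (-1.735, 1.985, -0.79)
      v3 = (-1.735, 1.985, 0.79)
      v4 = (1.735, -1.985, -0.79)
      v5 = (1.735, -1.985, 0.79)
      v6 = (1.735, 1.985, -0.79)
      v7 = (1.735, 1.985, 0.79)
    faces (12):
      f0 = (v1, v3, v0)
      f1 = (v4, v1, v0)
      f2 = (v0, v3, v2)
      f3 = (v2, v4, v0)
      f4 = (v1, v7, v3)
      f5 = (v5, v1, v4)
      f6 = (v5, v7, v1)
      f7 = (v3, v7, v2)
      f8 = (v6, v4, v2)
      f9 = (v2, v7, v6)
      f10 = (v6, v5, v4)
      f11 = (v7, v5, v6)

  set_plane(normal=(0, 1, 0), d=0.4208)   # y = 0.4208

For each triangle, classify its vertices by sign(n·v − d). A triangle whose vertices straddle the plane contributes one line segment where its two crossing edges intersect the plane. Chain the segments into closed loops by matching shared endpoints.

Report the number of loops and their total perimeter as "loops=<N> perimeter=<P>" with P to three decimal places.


loops=1 perimeter=10.100

Straddling triangles (8 of 12):
  (v1,v3,v0) [-+-] → (-1.735, 0.4208, 0.79)–(-1.735, 0.4208, 0.167472)  len=0.6225
  (v0,v3,v2) [-++] → (-1.735, 0.4208, 0.167472)–(-1.735, 0.4208, -0.79)  len=0.9575
  (v2,v4,v0) [+--] → (-0.367803, 0.4208, -0.79)–(-1.735, 0.4208, -0.79)  len=1.3672
  (v1,v7,v3) [-++] → (0.367803, 0.4208, 0.79)–(-1.735, 0.4208, 0.79)  len=2.1028
  (v5,v7,v1) [-+-] → (1.735, 0.4208, 0.79)–(0.367803, 0.4208, 0.79)  len=1.3672
  (v6,v4,v2) [+-+] → (1.735, 0.4208, -0.79)–(-0.367803, 0.4208, -0.79)  len=2.1028
  (v6,v5,v4) [+--] → (1.735, 0.4208, -0.167472)–(1.735, 0.4208, -0.79)  len=0.6225
  (v7,v5,v6) [+-+] → (1.735, 0.4208, 0.79)–(1.735, 0.4208, -0.167472)  len=0.9575

Chained into 1 loop(s):
  loop 1: 8 segments, perimeter = 10.1000
Total perimeter = 10.100


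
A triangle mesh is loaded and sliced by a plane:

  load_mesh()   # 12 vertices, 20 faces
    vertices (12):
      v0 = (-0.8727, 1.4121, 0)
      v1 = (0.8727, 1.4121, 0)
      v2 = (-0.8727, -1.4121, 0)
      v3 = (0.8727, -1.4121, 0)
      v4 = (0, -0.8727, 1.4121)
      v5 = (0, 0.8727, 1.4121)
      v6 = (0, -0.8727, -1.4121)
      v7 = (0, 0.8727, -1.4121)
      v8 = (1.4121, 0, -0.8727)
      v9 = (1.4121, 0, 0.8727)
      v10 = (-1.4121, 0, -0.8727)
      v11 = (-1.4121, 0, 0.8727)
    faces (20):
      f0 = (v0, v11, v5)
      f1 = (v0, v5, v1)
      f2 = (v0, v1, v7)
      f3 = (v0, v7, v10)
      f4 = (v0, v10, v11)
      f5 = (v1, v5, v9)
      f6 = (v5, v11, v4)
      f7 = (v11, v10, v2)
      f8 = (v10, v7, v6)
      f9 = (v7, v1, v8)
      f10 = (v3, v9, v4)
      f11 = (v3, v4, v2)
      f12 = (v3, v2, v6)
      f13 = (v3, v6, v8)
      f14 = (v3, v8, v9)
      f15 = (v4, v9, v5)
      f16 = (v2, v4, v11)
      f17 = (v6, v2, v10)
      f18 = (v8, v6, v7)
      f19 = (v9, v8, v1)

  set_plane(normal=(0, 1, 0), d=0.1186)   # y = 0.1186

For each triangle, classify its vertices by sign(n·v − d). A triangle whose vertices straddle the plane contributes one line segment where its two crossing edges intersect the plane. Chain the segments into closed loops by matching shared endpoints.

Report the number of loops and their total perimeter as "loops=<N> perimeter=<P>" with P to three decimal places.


Straddling triangles (10 of 20):
  (v0,v11,v5) [+-+] → (-1.3668, 0.1186, 0.799403)–(-1.2202, 0.1186, 0.946005)  len=0.2073
  (v0,v7,v10) [++-] → (-1.2202, 0.1186, -0.946005)–(-1.3668, 0.1186, -0.799403)  len=0.2073
  (v0,v10,v11) [+--] → (-1.3668, 0.1186, -0.799403)–(-1.3668, 0.1186, 0.799403)  len=1.5988
  (v1,v5,v9) [++-] → (1.2202, 0.1186, 0.946005)–(1.3668, 0.1186, 0.799403)  len=0.2073
  (v5,v11,v4) [+--] → (-1.2202, 0.1186, 0.946005)–(0, 0.1186, 1.4121)  len=1.3062
  (v10,v7,v6) [-+-] → (-1.2202, 0.1186, -0.946005)–(0, 0.1186, -1.4121)  len=1.3062
  (v7,v1,v8) [++-] → (1.3668, 0.1186, -0.799403)–(1.2202, 0.1186, -0.946005)  len=0.2073
  (v4,v9,v5) [--+] → (1.2202, 0.1186, 0.946005)–(0, 0.1186, 1.4121)  len=1.3062
  (v8,v6,v7) [--+] → (0, 0.1186, -1.4121)–(1.2202, 0.1186, -0.946005)  len=1.3062
  (v9,v8,v1) [--+] → (1.3668, 0.1186, -0.799403)–(1.3668, 0.1186, 0.799403)  len=1.5988

Chained into 1 loop(s):
  loop 1: 10 segments, perimeter = 9.2517
Total perimeter = 9.252

loops=1 perimeter=9.252


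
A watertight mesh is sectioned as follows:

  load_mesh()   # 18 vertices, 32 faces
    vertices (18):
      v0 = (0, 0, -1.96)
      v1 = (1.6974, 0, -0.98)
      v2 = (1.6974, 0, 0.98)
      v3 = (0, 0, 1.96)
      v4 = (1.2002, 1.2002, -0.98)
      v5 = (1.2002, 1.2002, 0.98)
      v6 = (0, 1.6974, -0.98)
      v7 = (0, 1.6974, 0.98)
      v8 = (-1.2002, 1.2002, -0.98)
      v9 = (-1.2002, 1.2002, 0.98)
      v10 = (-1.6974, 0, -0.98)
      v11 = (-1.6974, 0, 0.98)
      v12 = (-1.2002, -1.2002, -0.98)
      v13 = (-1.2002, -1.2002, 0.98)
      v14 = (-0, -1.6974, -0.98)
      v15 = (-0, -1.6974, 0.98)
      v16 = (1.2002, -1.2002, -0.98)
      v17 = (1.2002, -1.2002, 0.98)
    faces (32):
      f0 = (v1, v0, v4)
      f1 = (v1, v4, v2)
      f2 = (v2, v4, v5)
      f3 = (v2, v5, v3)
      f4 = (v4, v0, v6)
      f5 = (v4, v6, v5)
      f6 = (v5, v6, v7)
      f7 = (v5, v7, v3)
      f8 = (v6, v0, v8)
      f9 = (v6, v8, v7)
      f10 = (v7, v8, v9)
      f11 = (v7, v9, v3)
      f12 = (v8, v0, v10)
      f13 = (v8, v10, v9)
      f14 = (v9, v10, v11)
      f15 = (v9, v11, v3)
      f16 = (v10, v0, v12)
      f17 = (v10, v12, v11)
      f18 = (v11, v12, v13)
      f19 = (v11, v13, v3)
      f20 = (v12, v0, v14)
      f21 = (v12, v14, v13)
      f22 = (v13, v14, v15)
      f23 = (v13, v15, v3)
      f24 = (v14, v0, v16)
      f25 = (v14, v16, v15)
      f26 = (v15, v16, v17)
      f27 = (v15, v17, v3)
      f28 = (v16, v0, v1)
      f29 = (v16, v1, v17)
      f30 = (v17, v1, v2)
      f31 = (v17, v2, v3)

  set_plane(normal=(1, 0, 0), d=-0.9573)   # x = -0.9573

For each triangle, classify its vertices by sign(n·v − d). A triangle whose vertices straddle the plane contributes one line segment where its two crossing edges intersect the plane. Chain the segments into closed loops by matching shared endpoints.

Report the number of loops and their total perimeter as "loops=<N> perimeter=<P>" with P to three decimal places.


Straddling triangles (12 of 32):
  (v6,v0,v8) [++-] → (-0.9573, 0.9573, -1.17834)–(-0.9573, 1.30082, -0.98)  len=0.3967
  (v6,v8,v7) [+-+] → (-0.9573, 1.30082, -0.98)–(-0.9573, 1.30082, -0.583329)  len=0.3967
  (v7,v8,v9) [+--] → (-0.9573, 1.30082, -0.583329)–(-0.9573, 1.30082, 0.98)  len=1.5633
  (v7,v9,v3) [+-+] → (-0.9573, 1.30082, 0.98)–(-0.9573, 0.9573, 1.17834)  len=0.3967
  (v8,v0,v10) [-+-] → (-0.9573, 0.9573, -1.17834)–(-0.9573, 0, -1.4073)  len=0.9843
  (v9,v11,v3) [--+] → (-0.9573, 0, 1.4073)–(-0.9573, 0.9573, 1.17834)  len=0.9843
  (v10,v0,v12) [-+-] → (-0.9573, 0, -1.4073)–(-0.9573, -0.9573, -1.17834)  len=0.9843
  (v11,v13,v3) [--+] → (-0.9573, -0.9573, 1.17834)–(-0.9573, 0, 1.4073)  len=0.9843
  (v12,v0,v14) [-++] → (-0.9573, -0.9573, -1.17834)–(-0.9573, -1.30082, -0.98)  len=0.3967
  (v12,v14,v13) [-+-] → (-0.9573, -1.30082, -0.98)–(-0.9573, -1.30082, 0.583329)  len=1.5633
  (v13,v14,v15) [-++] → (-0.9573, -1.30082, 0.583329)–(-0.9573, -1.30082, 0.98)  len=0.3967
  (v13,v15,v3) [-++] → (-0.9573, -1.30082, 0.98)–(-0.9573, -0.9573, 1.17834)  len=0.3967

Chained into 1 loop(s):
  loop 1: 12 segments, perimeter = 9.4439
Total perimeter = 9.444

loops=1 perimeter=9.444


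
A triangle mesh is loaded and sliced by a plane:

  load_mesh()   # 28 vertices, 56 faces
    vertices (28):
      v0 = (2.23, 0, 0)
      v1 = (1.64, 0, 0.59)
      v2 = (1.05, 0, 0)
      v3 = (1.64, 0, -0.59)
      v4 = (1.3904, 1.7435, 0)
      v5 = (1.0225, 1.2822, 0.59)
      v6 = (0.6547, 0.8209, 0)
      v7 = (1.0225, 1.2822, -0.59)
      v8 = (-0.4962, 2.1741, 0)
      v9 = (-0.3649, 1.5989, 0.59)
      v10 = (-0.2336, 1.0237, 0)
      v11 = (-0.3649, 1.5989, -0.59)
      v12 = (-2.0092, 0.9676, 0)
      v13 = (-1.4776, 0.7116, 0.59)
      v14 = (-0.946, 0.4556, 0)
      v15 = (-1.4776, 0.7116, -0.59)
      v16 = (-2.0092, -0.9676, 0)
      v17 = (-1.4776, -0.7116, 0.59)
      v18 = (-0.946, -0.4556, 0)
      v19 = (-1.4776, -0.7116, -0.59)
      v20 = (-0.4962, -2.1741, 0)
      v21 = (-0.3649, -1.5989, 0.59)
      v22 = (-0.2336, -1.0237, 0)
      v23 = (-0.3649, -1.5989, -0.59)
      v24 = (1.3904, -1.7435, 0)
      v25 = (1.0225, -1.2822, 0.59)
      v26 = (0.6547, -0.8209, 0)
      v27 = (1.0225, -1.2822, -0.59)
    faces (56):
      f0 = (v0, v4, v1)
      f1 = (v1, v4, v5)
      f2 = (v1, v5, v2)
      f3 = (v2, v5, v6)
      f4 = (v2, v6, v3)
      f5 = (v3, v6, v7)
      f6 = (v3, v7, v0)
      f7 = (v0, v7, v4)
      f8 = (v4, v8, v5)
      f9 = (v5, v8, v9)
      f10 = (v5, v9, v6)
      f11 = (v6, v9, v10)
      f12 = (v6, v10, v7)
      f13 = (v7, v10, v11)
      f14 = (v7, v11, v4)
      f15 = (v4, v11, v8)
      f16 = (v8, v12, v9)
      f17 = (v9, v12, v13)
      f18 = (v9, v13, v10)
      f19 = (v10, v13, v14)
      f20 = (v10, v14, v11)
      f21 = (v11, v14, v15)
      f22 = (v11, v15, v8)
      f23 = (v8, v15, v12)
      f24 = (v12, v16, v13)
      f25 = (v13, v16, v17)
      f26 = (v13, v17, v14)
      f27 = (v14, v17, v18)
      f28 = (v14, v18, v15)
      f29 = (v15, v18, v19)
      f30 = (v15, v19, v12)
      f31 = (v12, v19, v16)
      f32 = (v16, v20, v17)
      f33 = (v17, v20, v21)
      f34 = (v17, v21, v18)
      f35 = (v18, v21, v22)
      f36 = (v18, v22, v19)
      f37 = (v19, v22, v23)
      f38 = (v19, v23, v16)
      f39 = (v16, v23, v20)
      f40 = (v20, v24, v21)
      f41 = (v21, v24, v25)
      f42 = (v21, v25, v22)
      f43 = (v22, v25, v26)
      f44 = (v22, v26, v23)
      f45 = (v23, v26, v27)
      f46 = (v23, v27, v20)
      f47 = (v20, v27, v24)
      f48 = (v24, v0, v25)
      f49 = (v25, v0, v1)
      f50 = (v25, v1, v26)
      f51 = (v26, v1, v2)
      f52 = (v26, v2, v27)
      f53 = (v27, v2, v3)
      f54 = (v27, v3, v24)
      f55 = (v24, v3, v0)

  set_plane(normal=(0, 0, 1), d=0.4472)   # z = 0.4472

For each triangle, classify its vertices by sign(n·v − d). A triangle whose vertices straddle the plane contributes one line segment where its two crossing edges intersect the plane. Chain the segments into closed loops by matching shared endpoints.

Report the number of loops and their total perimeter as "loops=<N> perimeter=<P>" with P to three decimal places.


loops=2 perimeter=19.924

Straddling triangles (28 of 56):
  (v0,v4,v1) [--+] → (1.57959, 0.421986, 0.4472)–(1.7828, 0, 0.4472)  len=0.4684
  (v1,v4,v5) [+-+] → (1.57959, 0.421986, 0.4472)–(1.11154, 1.39385, 0.4472)  len=1.0787
  (v1,v5,v2) [++-] → (1.02916, 0.971864, 0.4472)–(1.4972, 0, 0.4472)  len=1.0787
  (v2,v5,v6) [-+-] → (1.02916, 0.971864, 0.4472)–(0.93348, 1.17055, 0.4472)  len=0.2205
  (v4,v8,v5) [--+] → (0.654923, 1.49807, 0.4472)–(1.11154, 1.39385, 0.4472)  len=0.4684
  (v5,v8,v9) [+-+] → (0.654923, 1.49807, 0.4472)–(-0.396679, 1.73812, 0.4472)  len=1.0787
  (v5,v9,v6) [++-] → (-0.118122, 1.4106, 0.4472)–(0.93348, 1.17055, 0.4472)  len=1.0787
  (v6,v9,v10) [-+-] → (-0.118122, 1.4106, 0.4472)–(-0.333121, 1.45968, 0.4472)  len=0.2205
  (v8,v12,v9) [--+] → (-0.762876, 1.4461, 0.4472)–(-0.396679, 1.73812, 0.4472)  len=0.4684
  (v9,v12,v13) [+-+] → (-0.762876, 1.4461, 0.4472)–(-1.60627, 0.773561, 0.4472)  len=1.0787
  (v9,v13,v10) [++-] → (-1.17651, 0.787139, 0.4472)–(-0.333121, 1.45968, 0.4472)  len=1.0787
  (v10,v13,v14) [-+-] → (-1.17651, 0.787139, 0.4472)–(-1.34893, 0.649639, 0.4472)  len=0.2205
  (v12,v16,v13) [--+] → (-1.60627, 0.305177, 0.4472)–(-1.60627, 0.773561, 0.4472)  len=0.4684
  (v13,v16,v17) [+-+] → (-1.60627, 0.305177, 0.4472)–(-1.60627, -0.773561, 0.4472)  len=1.0787
  (v13,v17,v14) [++-] → (-1.34893, -0.429098, 0.4472)–(-1.34893, 0.649639, 0.4472)  len=1.0787
  (v14,v17,v18) [-+-] → (-1.34893, -0.429098, 0.4472)–(-1.34893, -0.649639, 0.4472)  len=0.2205
  (v16,v20,v17) [--+] → (-1.24007, -1.06557, 0.4472)–(-1.60627, -0.773561, 0.4472)  len=0.4684
  (v17,v20,v21) [+-+] → (-1.24007, -1.06557, 0.4472)–(-0.396679, -1.73812, 0.4472)  len=1.0787
  (v17,v21,v18) [++-] → (-0.505546, -1.32218, 0.4472)–(-1.34893, -0.649639, 0.4472)  len=1.0787
  (v18,v21,v22) [-+-] → (-0.505546, -1.32218, 0.4472)–(-0.333121, -1.45968, 0.4472)  len=0.2205
  (v20,v24,v21) [--+] → (0.0599421, -1.6339, 0.4472)–(-0.396679, -1.73812, 0.4472)  len=0.4684
  (v21,v24,v25) [+-+] → (0.0599421, -1.6339, 0.4472)–(1.11154, -1.39385, 0.4472)  len=1.0787
  (v21,v25,v22) [++-] → (0.718481, -1.21963, 0.4472)–(-0.333121, -1.45968, 0.4472)  len=1.0787
  (v22,v25,v26) [-+-] → (0.718481, -1.21963, 0.4472)–(0.93348, -1.17055, 0.4472)  len=0.2205
  (v24,v0,v25) [--+] → (1.31476, -0.971864, 0.4472)–(1.11154, -1.39385, 0.4472)  len=0.4684
  (v25,v0,v1) [+-+] → (1.31476, -0.971864, 0.4472)–(1.7828, 0, 0.4472)  len=1.0787
  (v25,v1,v26) [++-] → (1.40152, -0.198686, 0.4472)–(0.93348, -1.17055, 0.4472)  len=1.0787
  (v26,v1,v2) [-+-] → (1.40152, -0.198686, 0.4472)–(1.4972, 0, 0.4472)  len=0.2205

Chained into 2 loop(s):
  loop 1: 14 segments, perimeter = 10.8294
  loop 2: 14 segments, perimeter = 9.0946
Total perimeter = 19.924


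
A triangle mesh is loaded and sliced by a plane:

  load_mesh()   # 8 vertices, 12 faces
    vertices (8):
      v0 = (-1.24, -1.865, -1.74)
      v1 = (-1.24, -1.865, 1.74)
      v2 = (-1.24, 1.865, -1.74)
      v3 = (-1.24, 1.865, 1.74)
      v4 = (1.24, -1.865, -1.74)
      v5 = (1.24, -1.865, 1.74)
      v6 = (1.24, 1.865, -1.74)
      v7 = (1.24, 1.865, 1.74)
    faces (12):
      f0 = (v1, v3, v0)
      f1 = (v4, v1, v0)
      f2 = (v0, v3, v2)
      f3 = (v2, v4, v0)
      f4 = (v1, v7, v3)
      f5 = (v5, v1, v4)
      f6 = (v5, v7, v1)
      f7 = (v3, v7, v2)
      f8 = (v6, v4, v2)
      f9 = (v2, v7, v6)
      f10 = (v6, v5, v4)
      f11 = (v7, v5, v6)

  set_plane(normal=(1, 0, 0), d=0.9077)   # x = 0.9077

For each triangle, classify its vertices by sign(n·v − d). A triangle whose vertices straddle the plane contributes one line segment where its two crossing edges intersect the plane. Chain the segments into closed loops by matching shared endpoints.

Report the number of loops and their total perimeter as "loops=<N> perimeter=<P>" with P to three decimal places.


Straddling triangles (8 of 12):
  (v4,v1,v0) [+--] → (0.9077, -1.865, -1.27371)–(0.9077, -1.865, -1.74)  len=0.4663
  (v2,v4,v0) [-+-] → (0.9077, -1.36521, -1.74)–(0.9077, -1.865, -1.74)  len=0.4998
  (v1,v7,v3) [-+-] → (0.9077, 1.36521, 1.74)–(0.9077, 1.865, 1.74)  len=0.4998
  (v5,v1,v4) [+-+] → (0.9077, -1.865, 1.74)–(0.9077, -1.865, -1.27371)  len=3.0137
  (v5,v7,v1) [++-] → (0.9077, 1.36521, 1.74)–(0.9077, -1.865, 1.74)  len=3.2302
  (v3,v7,v2) [-+-] → (0.9077, 1.865, 1.74)–(0.9077, 1.865, 1.27371)  len=0.4663
  (v6,v4,v2) [++-] → (0.9077, -1.36521, -1.74)–(0.9077, 1.865, -1.74)  len=3.2302
  (v2,v7,v6) [-++] → (0.9077, 1.865, 1.27371)–(0.9077, 1.865, -1.74)  len=3.0137

Chained into 1 loop(s):
  loop 1: 8 segments, perimeter = 14.4200
Total perimeter = 14.420

loops=1 perimeter=14.420


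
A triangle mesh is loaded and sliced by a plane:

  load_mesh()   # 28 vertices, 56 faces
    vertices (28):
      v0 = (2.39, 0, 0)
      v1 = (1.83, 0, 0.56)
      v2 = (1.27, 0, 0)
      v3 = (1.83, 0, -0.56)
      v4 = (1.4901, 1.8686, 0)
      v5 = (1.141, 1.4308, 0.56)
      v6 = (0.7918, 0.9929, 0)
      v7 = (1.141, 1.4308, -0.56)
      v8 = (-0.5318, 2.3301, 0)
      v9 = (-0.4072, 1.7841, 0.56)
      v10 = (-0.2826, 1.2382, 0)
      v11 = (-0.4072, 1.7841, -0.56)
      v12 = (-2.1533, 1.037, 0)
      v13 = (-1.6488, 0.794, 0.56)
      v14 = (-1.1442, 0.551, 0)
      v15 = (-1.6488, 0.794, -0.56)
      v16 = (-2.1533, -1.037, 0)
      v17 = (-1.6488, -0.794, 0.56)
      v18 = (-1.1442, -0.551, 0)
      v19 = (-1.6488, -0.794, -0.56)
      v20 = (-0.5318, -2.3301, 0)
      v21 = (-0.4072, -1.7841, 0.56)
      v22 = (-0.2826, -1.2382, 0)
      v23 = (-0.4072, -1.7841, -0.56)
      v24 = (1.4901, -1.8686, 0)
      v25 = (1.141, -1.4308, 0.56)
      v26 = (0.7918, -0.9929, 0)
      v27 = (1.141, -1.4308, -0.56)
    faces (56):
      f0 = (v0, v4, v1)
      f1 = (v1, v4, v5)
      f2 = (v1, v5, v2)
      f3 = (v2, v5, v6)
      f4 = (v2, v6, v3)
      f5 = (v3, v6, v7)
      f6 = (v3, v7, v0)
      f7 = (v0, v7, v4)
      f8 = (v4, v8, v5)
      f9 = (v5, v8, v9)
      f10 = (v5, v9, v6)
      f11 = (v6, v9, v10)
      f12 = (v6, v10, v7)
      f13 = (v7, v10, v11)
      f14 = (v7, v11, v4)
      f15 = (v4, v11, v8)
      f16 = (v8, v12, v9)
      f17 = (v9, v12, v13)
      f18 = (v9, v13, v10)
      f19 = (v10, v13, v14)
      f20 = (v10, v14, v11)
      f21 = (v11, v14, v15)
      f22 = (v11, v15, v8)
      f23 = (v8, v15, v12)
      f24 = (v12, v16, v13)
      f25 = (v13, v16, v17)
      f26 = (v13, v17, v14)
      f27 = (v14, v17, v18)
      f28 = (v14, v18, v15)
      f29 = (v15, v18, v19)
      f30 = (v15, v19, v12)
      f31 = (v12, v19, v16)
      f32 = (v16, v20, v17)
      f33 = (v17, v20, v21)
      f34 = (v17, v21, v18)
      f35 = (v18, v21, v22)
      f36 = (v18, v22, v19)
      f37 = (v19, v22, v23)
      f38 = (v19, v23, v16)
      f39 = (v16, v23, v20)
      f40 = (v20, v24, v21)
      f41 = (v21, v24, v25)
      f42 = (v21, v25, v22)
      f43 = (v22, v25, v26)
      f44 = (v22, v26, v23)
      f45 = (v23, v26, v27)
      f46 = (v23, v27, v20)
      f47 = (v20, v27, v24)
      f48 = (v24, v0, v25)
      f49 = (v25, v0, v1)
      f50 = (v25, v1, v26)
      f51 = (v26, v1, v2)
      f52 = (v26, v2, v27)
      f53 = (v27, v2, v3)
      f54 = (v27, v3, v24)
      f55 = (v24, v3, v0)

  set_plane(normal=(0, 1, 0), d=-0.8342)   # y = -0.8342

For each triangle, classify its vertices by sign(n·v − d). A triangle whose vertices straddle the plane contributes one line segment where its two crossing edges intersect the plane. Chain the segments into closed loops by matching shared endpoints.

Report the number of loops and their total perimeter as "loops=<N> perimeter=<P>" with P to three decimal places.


Straddling triangles (18 of 56):
  (v12,v16,v13) [+-+] → (-2.1533, -0.8342, 0)–(-2.09742, -0.8342, 0.0620251)  len=0.0835
  (v13,v16,v17) [+-+] → (-2.09742, -0.8342, 0.0620251)–(-1.73226, -0.8342, 0.467358)  len=0.5456
  (v12,v19,v16) [++-] → (-1.73226, -0.8342, -0.467358)–(-2.1533, -0.8342, 0)  len=0.6290
  (v16,v20,v17) [--+] → (-1.61957, -0.8342, 0.545345)–(-1.73226, -0.8342, 0.467358)  len=0.1370
  (v17,v20,v21) [+--] → (-1.61957, -0.8342, 0.545345)–(-1.59839, -0.8342, 0.56)  len=0.0258
  (v17,v21,v18) [+-+] → (-1.59839, -0.8342, 0.56)–(-0.974937, -0.8342, 0.128612)  len=0.7581
  (v18,v21,v22) [+--] → (-0.974937, -0.8342, 0.128612)–(-0.789129, -0.8342, 0)  len=0.2260
  (v18,v22,v19) [+-+] → (-0.789129, -0.8342, 0)–(-1.52516, -0.8342, -0.50932)  len=0.8951
  (v19,v22,v23) [+--] → (-1.52516, -0.8342, -0.50932)–(-1.59839, -0.8342, -0.56)  len=0.0891
  (v19,v23,v16) [+--] → (-1.59839, -0.8342, -0.56)–(-1.73226, -0.8342, -0.467358)  len=0.1628
  (v24,v0,v25) [-+-] → (1.98826, -0.8342, 0)–(1.66179, -0.8342, 0.326497)  len=0.4617
  (v25,v0,v1) [-++] → (1.66179, -0.8342, 0.326497)–(1.42829, -0.8342, 0.56)  len=0.3302
  (v25,v1,v26) [-+-] → (1.42829, -0.8342, 0.56)–(0.957741, -0.8342, 0.0895075)  len=0.6654
  (v26,v1,v2) [-++] → (0.957741, -0.8342, 0.0895075)–(0.868233, -0.8342, 0)  len=0.1266
  (v26,v2,v27) [-+-] → (0.868233, -0.8342, 0)–(1.19479, -0.8342, -0.326497)  len=0.4618
  (v27,v2,v3) [-++] → (1.19479, -0.8342, -0.326497)–(1.42829, -0.8342, -0.56)  len=0.3302
  (v27,v3,v24) [-+-] → (1.42829, -0.8342, -0.56)–(1.67826, -0.8342, -0.309999)  len=0.3535
  (v24,v3,v0) [-++] → (1.67826, -0.8342, -0.309999)–(1.98826, -0.8342, 0)  len=0.4384

Chained into 2 loop(s):
  loop 1: 10 segments, perimeter = 3.5519
  loop 2: 8 segments, perimeter = 3.1679
Total perimeter = 6.720

loops=2 perimeter=6.720
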